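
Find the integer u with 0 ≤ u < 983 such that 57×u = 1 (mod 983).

69

Run the extended Euclidean algorithm:
983 = 17*57 + 14
57 = 4*14 + 1
14 = 14*1 + 0
gcd(57, 983) = 1, so the inverse exists.
Bézout: 1 = −4*983 + 69*57.
So 57⁻¹ ≡ 69 (mod 983).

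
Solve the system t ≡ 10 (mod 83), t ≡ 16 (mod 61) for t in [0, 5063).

83⁻¹ mod 61: 83×25 ≡ 1 (mod 61), so 83⁻¹ ≡ 25.
t = 10 + 83×((16 − 10)×25 mod 61) = 10 + 83×28 = 2334.
Check: 2334 mod 83 = 10, 2334 mod 61 = 16. ✓

2334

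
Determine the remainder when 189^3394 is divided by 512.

By square-and-multiply:
189^1 ≡ 189 (mod 512)
189^2 ≡ 189^2 = 35721 ≡ 393 (mod 512)
189^4 ≡ 393^2 = 154449 ≡ 337 (mod 512)
189^8 ≡ 337^2 = 113569 ≡ 417 (mod 512)
189^16 ≡ 417^2 = 173889 ≡ 321 (mod 512)
189^32 ≡ 321^2 = 103041 ≡ 129 (mod 512)
189^64 ≡ 129^2 = 16641 ≡ 257 (mod 512)
189^128 ≡ 257^2 = 66049 ≡ 1 (mod 512)
189^256 ≡ 1^2 = 1 (mod 512)
189^512 ≡ 1^2 = 1 (mod 512)
189^1024 ≡ 1^2 = 1 (mod 512)
189^2048 ≡ 1^2 = 1 (mod 512)
189^3394 = 189^2048 * 189^1024 * 189^256 * 189^64 * 189^2 ≡ 1 * 1 * 1 * 257 * 393 (mod 512).
Accumulate the product:
1 * 1 = 1
1 * 1 = 1
1 * 257 = 257
257 * 393 = 101001 ≡ 137

137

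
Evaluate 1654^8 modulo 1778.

1654^1 ≡ 1654 (mod 1778)
1654^2 ≡ 1654^2 = 2735716 ≡ 1152 (mod 1778)
1654^4 ≡ 1152^2 = 1327104 ≡ 716 (mod 1778)
1654^8 ≡ 716^2 = 512656 ≡ 592 (mod 1778)
So 1654^8 ≡ 592 (mod 1778).

592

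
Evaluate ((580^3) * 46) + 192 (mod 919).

607

(580)^3 ≡ 29 (mod 919)
29 * 46 = 1334 ≡ 415 (mod 919)
415 + 192 = 607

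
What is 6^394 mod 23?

16

By square-and-multiply:
6^1 ≡ 6 (mod 23)
6^2 ≡ 6^2 = 36 ≡ 13 (mod 23)
6^4 ≡ 13^2 = 169 ≡ 8 (mod 23)
6^8 ≡ 8^2 = 64 ≡ 18 (mod 23)
6^16 ≡ 18^2 = 324 ≡ 2 (mod 23)
6^32 ≡ 2^2 = 4 (mod 23)
6^64 ≡ 4^2 = 16 (mod 23)
6^128 ≡ 16^2 = 256 ≡ 3 (mod 23)
6^256 ≡ 3^2 = 9 (mod 23)
6^394 = 6^256 · 6^128 · 6^8 · 6^2 ≡ 9 · 3 · 18 · 13 (mod 23).
Accumulate the product:
9 · 3 = 27 ≡ 4
4 · 18 = 72 ≡ 3
3 · 13 = 39 ≡ 16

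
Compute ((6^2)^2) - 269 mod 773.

(6)^2 ≡ 36 (mod 773)
(36)^2 ≡ 523 (mod 773)
523 - 269 = 254

254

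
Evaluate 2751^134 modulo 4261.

3390

Compute successive squares:
134 in binary is 10000110, i.e. 134 = 128 + 4 + 2.
2751^1 ≡ 2751 (mod 4261)
2751^2 ≡ 2751^2 = 7568001 ≡ 465 (mod 4261)
2751^4 ≡ 465^2 = 216225 ≡ 3175 (mod 4261)
2751^8 ≡ 3175^2 = 10080625 ≡ 3360 (mod 4261)
2751^16 ≡ 3360^2 = 11289600 ≡ 2211 (mod 4261)
2751^32 ≡ 2211^2 = 4888521 ≡ 1154 (mod 4261)
2751^64 ≡ 1154^2 = 1331716 ≡ 2284 (mod 4261)
2751^128 ≡ 2284^2 = 5216656 ≡ 1192 (mod 4261)
2751^134 = 2751^128 * 2751^4 * 2751^2 ≡ 1192 * 3175 * 465 (mod 4261).
Accumulate the product:
1192 * 3175 = 3784600 ≡ 832
832 * 465 = 386880 ≡ 3390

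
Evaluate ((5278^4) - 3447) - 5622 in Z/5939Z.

(5278)^4 ≡ 4752 (mod 5939)
4752 - 3447 = 1305
1305 - 5622 = -4317 ≡ 1622 (mod 5939)

1622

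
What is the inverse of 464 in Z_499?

57

Apply the Euclidean algorithm and back-substitute:
499 = 1·464 + 35
464 = 13·35 + 9
35 = 3·9 + 8
9 = 1·8 + 1
8 = 8·1 + 0
gcd(464, 499) = 1, so the inverse exists.
Bézout: 1 = −53·499 + 57·464.
So 464⁻¹ ≡ 57 (mod 499).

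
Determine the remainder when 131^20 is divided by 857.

57

20 in binary is 10100, i.e. 20 = 16 + 4.
131^1 ≡ 131 (mod 857)
131^2 ≡ 131^2 = 17161 ≡ 21 (mod 857)
131^4 ≡ 21^2 = 441 (mod 857)
131^8 ≡ 441^2 = 194481 ≡ 799 (mod 857)
131^16 ≡ 799^2 = 638401 ≡ 793 (mod 857)
131^20 = 131^16 · 131^4 ≡ 793 · 441 (mod 857).
793 · 441 = 349713 ≡ 57 (mod 857).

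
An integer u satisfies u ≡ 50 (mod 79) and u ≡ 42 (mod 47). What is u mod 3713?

2815

79⁻¹ mod 47: 79·25 ≡ 1 (mod 47), so 79⁻¹ ≡ 25.
u = 50 + 79·((42 − 50)·25 mod 47) = 50 + 79·35 = 2815.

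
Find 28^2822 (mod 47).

36

28^1 ≡ 28 (mod 47)
28^2 ≡ 28^2 = 784 ≡ 32 (mod 47)
28^4 ≡ 32^2 = 1024 ≡ 37 (mod 47)
28^8 ≡ 37^2 = 1369 ≡ 6 (mod 47)
28^16 ≡ 6^2 = 36 (mod 47)
28^32 ≡ 36^2 = 1296 ≡ 27 (mod 47)
28^64 ≡ 27^2 = 729 ≡ 24 (mod 47)
28^128 ≡ 24^2 = 576 ≡ 12 (mod 47)
28^256 ≡ 12^2 = 144 ≡ 3 (mod 47)
28^512 ≡ 3^2 = 9 (mod 47)
28^1024 ≡ 9^2 = 81 ≡ 34 (mod 47)
28^2048 ≡ 34^2 = 1156 ≡ 28 (mod 47)
28^2822 = 28^2048 * 28^512 * 28^256 * 28^4 * 28^2 ≡ 28 * 9 * 3 * 37 * 32 (mod 47).
Accumulate the product:
28 * 9 = 252 ≡ 17
17 * 3 = 51 ≡ 4
4 * 37 = 148 ≡ 7
7 * 32 = 224 ≡ 36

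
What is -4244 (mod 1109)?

-4244 = -4·1109 + 192, so -4244 ≡ 192 (mod 1109).

192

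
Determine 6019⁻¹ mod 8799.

7783

Apply the Euclidean algorithm and back-substitute:
8799 = 1×6019 + 2780
6019 = 2×2780 + 459
2780 = 6×459 + 26
459 = 17×26 + 17
26 = 1×17 + 9
17 = 1×9 + 8
9 = 1×8 + 1
8 = 8×1 + 0
gcd(6019, 8799) = 1, so the inverse exists.
Back-substitute for 1:
1 = 1×9 − 1×8
  = −1×17 + 2×9
  = 2×26 − 3×17
  = −3×459 + 53×26
  = 53×2780 − 321×459
  = −321×6019 + 695×2780
  = 695×8799 − 1016×6019
So 6019⁻¹ ≡ −1016 ≡ 7783 (mod 8799).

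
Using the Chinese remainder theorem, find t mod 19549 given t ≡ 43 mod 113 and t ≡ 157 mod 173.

5693

113⁻¹ mod 173: 113·49 ≡ 1 (mod 173), so 113⁻¹ ≡ 49.
t = 43 + 113·((157 − 43)·49 mod 173) = 43 + 113·50 = 5693.
Check: 5693 mod 113 = 43, 5693 mod 173 = 157. ✓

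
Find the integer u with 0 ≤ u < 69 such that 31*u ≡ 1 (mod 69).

69 = 2×31 + 7
31 = 4×7 + 3
7 = 2×3 + 1
3 = 3×1 + 0
gcd(31, 69) = 1, so the inverse exists.
Bézout: 1 = 9×69 − 20×31.
So 31⁻¹ ≡ −20 ≡ 49 (mod 69).

49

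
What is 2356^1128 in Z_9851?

2356^1 ≡ 2356 (mod 9851)
2356^2 ≡ 2356^2 = 5550736 ≡ 4623 (mod 9851)
2356^4 ≡ 4623^2 = 21372129 ≡ 5310 (mod 9851)
2356^8 ≡ 5310^2 = 28196100 ≡ 2538 (mod 9851)
2356^16 ≡ 2538^2 = 6441444 ≡ 8741 (mod 9851)
2356^32 ≡ 8741^2 = 76405081 ≡ 725 (mod 9851)
2356^64 ≡ 725^2 = 525625 ≡ 3522 (mod 9851)
2356^128 ≡ 3522^2 = 12404484 ≡ 2075 (mod 9851)
2356^256 ≡ 2075^2 = 4305625 ≡ 738 (mod 9851)
2356^512 ≡ 738^2 = 544644 ≡ 2839 (mod 9851)
2356^1024 ≡ 2839^2 = 8059921 ≡ 1803 (mod 9851)
2356^1128 = 2356^1024 × 2356^64 × 2356^32 × 2356^8 ≡ 1803 × 3522 × 725 × 2538 (mod 9851).
Accumulate the product:
1803 × 3522 = 6350166 ≡ 6122
6122 × 725 = 4438450 ≡ 5500
5500 × 2538 = 13959000 ≡ 133

133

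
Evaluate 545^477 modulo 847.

477 in binary is 111011101, i.e. 477 = 256 + 128 + 64 + 16 + 8 + 4 + 1.
545^1 ≡ 545 (mod 847)
545^2 ≡ 545^2 = 297025 ≡ 575 (mod 847)
545^4 ≡ 575^2 = 330625 ≡ 295 (mod 847)
545^8 ≡ 295^2 = 87025 ≡ 631 (mod 847)
545^16 ≡ 631^2 = 398161 ≡ 71 (mod 847)
545^32 ≡ 71^2 = 5041 ≡ 806 (mod 847)
545^64 ≡ 806^2 = 649636 ≡ 834 (mod 847)
545^128 ≡ 834^2 = 695556 ≡ 169 (mod 847)
545^256 ≡ 169^2 = 28561 ≡ 610 (mod 847)
545^477 = 545^256 × 545^128 × 545^64 × 545^16 × 545^8 × 545^4 × 545^1 ≡ 610 × 169 × 834 × 71 × 631 × 295 × 545 (mod 847).
Accumulate the product:
610 × 169 = 103090 ≡ 603
603 × 834 = 502902 ≡ 631
631 × 71 = 44801 ≡ 757
757 × 631 = 477667 ≡ 806
806 × 295 = 237770 ≡ 610
610 × 545 = 332450 ≡ 426

426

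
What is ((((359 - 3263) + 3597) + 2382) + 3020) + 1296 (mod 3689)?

359 - 3263 = -2904 ≡ 785 (mod 3689)
785 + 3597 = 4382 ≡ 693 (mod 3689)
693 + 2382 = 3075
3075 + 3020 = 6095 ≡ 2406 (mod 3689)
2406 + 1296 = 3702 ≡ 13 (mod 3689)

13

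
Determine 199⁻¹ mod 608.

55

By the extended Euclidean algorithm:
608 = 3·199 + 11
199 = 18·11 + 1
11 = 11·1 + 0
gcd(199, 608) = 1, so the inverse exists.
Bézout: 1 = −18·608 + 55·199.
So 199⁻¹ ≡ 55 (mod 608).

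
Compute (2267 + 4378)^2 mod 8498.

2267 + 4378 = 6645
(6645)^2 ≡ 417 (mod 8498)

417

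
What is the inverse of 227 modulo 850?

850 = 3·227 + 169
227 = 1·169 + 58
169 = 2·58 + 53
58 = 1·53 + 5
53 = 10·5 + 3
5 = 1·3 + 2
3 = 1·2 + 1
2 = 2·1 + 0
gcd(227, 850) = 1, so the inverse exists.
Bézout: 1 = 90·850 − 337·227.
So 227⁻¹ ≡ −337 ≡ 513 (mod 850).

513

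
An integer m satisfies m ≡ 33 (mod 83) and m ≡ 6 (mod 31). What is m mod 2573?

83⁻¹ mod 31: 83×3 ≡ 1 (mod 31), so 83⁻¹ ≡ 3.
m = 33 + 83×((6 − 33)×3 mod 31) = 33 + 83×12 = 1029.

1029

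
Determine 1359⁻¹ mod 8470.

8470 = 6×1359 + 316
1359 = 4×316 + 95
316 = 3×95 + 31
95 = 3×31 + 2
31 = 15×2 + 1
2 = 2×1 + 0
gcd(1359, 8470) = 1, so the inverse exists.
Back-substitute for 1:
1 = 1×31 − 15×2
  = −15×95 + 46×31
  = 46×316 − 153×95
  = −153×1359 + 658×316
  = 658×8470 − 4101×1359
So 1359⁻¹ ≡ −4101 ≡ 4369 (mod 8470).

4369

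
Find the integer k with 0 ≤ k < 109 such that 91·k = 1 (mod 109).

Apply the Euclidean algorithm and back-substitute:
109 = 1×91 + 18
91 = 5×18 + 1
18 = 18×1 + 0
gcd(91, 109) = 1, so the inverse exists.
Back-substitute for 1:
1 = 1×91 − 5×18
  = −5×109 + 6×91
So 91⁻¹ ≡ 6 (mod 109).

6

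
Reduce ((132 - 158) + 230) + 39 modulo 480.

243

132 - 158 = -26 ≡ 454 (mod 480)
454 + 230 = 684 ≡ 204 (mod 480)
204 + 39 = 243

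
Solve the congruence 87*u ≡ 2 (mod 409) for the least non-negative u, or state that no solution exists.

gcd(87, 409) = 1, so a unique solution mod 409 exists.
87⁻¹ ≡ 362 (mod 409).
u ≡ 362*2 ≡ 315 (mod 409).

315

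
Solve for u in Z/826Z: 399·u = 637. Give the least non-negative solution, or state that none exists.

43

gcd(399, 826) = 7, and 7 | 637, so solutions exist.
Divide through by 7: 57·u ≡ 91 (mod 118).
57⁻¹ ≡ 29 (mod 118).
u ≡ 29·91 ≡ 43 (mod 118).
The smallest non-negative solution is u = 43.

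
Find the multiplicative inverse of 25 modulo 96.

73

By the extended Euclidean algorithm:
96 = 3*25 + 21
25 = 1*21 + 4
21 = 5*4 + 1
4 = 4*1 + 0
gcd(25, 96) = 1, so the inverse exists.
Back-substitute for 1:
1 = 1*21 − 5*4
  = −5*25 + 6*21
  = 6*96 − 23*25
So 25⁻¹ ≡ −23 ≡ 73 (mod 96).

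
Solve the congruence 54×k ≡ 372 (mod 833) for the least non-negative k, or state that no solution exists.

gcd(54, 833) = 1, so a unique solution mod 833 exists.
54⁻¹ ≡ 108 (mod 833).
k ≡ 108×372 ≡ 192 (mod 833).

192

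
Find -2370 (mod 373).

241

-2370 = -7×373 + 241, so -2370 ≡ 241 (mod 373).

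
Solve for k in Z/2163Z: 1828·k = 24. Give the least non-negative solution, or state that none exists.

gcd(1828, 2163) = 1, so a unique solution mod 2163 exists.
1828⁻¹ ≡ 820 (mod 2163).
k ≡ 820·24 ≡ 213 (mod 2163).

213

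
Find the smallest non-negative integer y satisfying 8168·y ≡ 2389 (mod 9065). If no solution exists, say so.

gcd(8168, 9065) = 1, so a unique solution mod 9065 exists.
8168⁻¹ ≡ 4962 (mod 9065).
y ≡ 4962·2389 ≡ 6263 (mod 9065).

6263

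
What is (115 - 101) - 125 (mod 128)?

17

115 - 101 = 14
14 - 125 = -111 ≡ 17 (mod 128)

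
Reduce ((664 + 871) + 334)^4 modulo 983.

664 + 871 = 1535 ≡ 552 (mod 983)
552 + 334 = 886
(886)^4 ≡ 301 (mod 983)

301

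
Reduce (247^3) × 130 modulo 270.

(247)^3 ≡ 253 (mod 270)
253 × 130 = 32890 ≡ 220 (mod 270)

220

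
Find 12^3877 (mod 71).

40

Compute successive squares:
3877 in binary is 111100100101, i.e. 3877 = 2048 + 1024 + 512 + 256 + 32 + 4 + 1.
12^1 ≡ 12 (mod 71)
12^2 ≡ 12^2 = 144 ≡ 2 (mod 71)
12^4 ≡ 2^2 = 4 (mod 71)
12^8 ≡ 4^2 = 16 (mod 71)
12^16 ≡ 16^2 = 256 ≡ 43 (mod 71)
12^32 ≡ 43^2 = 1849 ≡ 3 (mod 71)
12^64 ≡ 3^2 = 9 (mod 71)
12^128 ≡ 9^2 = 81 ≡ 10 (mod 71)
12^256 ≡ 10^2 = 100 ≡ 29 (mod 71)
12^512 ≡ 29^2 = 841 ≡ 60 (mod 71)
12^1024 ≡ 60^2 = 3600 ≡ 50 (mod 71)
12^2048 ≡ 50^2 = 2500 ≡ 15 (mod 71)
12^3877 = 12^2048 * 12^1024 * 12^512 * 12^256 * 12^32 * 12^4 * 12^1 ≡ 15 * 50 * 60 * 29 * 3 * 4 * 12 (mod 71).
Accumulate the product:
15 * 50 = 750 ≡ 40
40 * 60 = 2400 ≡ 57
57 * 29 = 1653 ≡ 20
20 * 3 = 60
60 * 4 = 240 ≡ 27
27 * 12 = 324 ≡ 40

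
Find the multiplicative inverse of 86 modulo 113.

By the extended Euclidean algorithm:
113 = 1·86 + 27
86 = 3·27 + 5
27 = 5·5 + 2
5 = 2·2 + 1
2 = 2·1 + 0
gcd(86, 113) = 1, so the inverse exists.
Back-substitute for 1:
1 = 1·5 − 2·2
  = −2·27 + 11·5
  = 11·86 − 35·27
  = −35·113 + 46·86
So 86⁻¹ ≡ 46 (mod 113).

46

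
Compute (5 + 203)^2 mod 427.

5 + 203 = 208
(208)^2 ≡ 137 (mod 427)

137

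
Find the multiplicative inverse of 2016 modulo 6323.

6323 = 3·2016 + 275
2016 = 7·275 + 91
275 = 3·91 + 2
91 = 45·2 + 1
2 = 2·1 + 0
gcd(2016, 6323) = 1, so the inverse exists.
Back-substitute for 1:
1 = 1·91 − 45·2
  = −45·275 + 136·91
  = 136·2016 − 997·275
  = −997·6323 + 3127·2016
So 2016⁻¹ ≡ 3127 (mod 6323).

3127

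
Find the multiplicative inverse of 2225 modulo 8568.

7097

Apply the Euclidean algorithm and back-substitute:
8568 = 3·2225 + 1893
2225 = 1·1893 + 332
1893 = 5·332 + 233
332 = 1·233 + 99
233 = 2·99 + 35
99 = 2·35 + 29
35 = 1·29 + 6
29 = 4·6 + 5
6 = 1·5 + 1
5 = 5·1 + 0
gcd(2225, 8568) = 1, so the inverse exists.
Back-substitute for 1:
1 = 1·6 − 1·5
  = −1·29 + 5·6
  = 5·35 − 6·29
  = −6·99 + 17·35
  = 17·233 − 40·99
  = −40·332 + 57·233
  = 57·1893 − 325·332
  = −325·2225 + 382·1893
  = 382·8568 − 1471·2225
So 2225⁻¹ ≡ −1471 ≡ 7097 (mod 8568).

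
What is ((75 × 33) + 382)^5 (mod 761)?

454

75 × 33 = 2475 ≡ 192 (mod 761)
192 + 382 = 574
(574)^5 ≡ 454 (mod 761)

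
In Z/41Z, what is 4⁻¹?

By the extended Euclidean algorithm:
41 = 10*4 + 1
4 = 4*1 + 0
gcd(4, 41) = 1, so the inverse exists.
Back-substitute for 1:
1 = 1*41 − 10*4
So 4⁻¹ ≡ −10 ≡ 31 (mod 41).

31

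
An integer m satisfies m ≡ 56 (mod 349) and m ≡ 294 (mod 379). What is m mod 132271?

94286

349⁻¹ mod 379: 349×240 ≡ 1 (mod 379), so 349⁻¹ ≡ 240.
m = 56 + 349×((294 − 56)×240 mod 379) = 56 + 349×270 = 94286.
Check: 94286 mod 349 = 56, 94286 mod 379 = 294. ✓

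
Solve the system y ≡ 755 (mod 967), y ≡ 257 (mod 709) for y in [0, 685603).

967⁻¹ mod 709: 967×360 ≡ 1 (mod 709), so 967⁻¹ ≡ 360.
y = 755 + 967×((257 − 755)×360 mod 709) = 755 + 967×97 = 94554.
Check: 94554 mod 967 = 755, 94554 mod 709 = 257. ✓

94554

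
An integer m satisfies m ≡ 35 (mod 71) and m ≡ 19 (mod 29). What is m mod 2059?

71⁻¹ mod 29: 71·9 ≡ 1 (mod 29), so 71⁻¹ ≡ 9.
m = 35 + 71·((19 − 35)·9 mod 29) = 35 + 71·1 = 106.

106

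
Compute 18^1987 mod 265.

Compute successive squares:
1987 in binary is 11111000011, i.e. 1987 = 1024 + 512 + 256 + 128 + 64 + 2 + 1.
18^1 ≡ 18 (mod 265)
18^2 ≡ 18^2 = 324 ≡ 59 (mod 265)
18^4 ≡ 59^2 = 3481 ≡ 36 (mod 265)
18^8 ≡ 36^2 = 1296 ≡ 236 (mod 265)
18^16 ≡ 236^2 = 55696 ≡ 46 (mod 265)
18^32 ≡ 46^2 = 2116 ≡ 261 (mod 265)
18^64 ≡ 261^2 = 68121 ≡ 16 (mod 265)
18^128 ≡ 16^2 = 256 (mod 265)
18^256 ≡ 256^2 = 65536 ≡ 81 (mod 265)
18^512 ≡ 81^2 = 6561 ≡ 201 (mod 265)
18^1024 ≡ 201^2 = 40401 ≡ 121 (mod 265)
18^1987 = 18^1024 · 18^512 · 18^256 · 18^128 · 18^64 · 18^2 · 18^1 ≡ 121 · 201 · 81 · 256 · 16 · 59 · 18 (mod 265).
Accumulate the product:
121 · 201 = 24321 ≡ 206
206 · 81 = 16686 ≡ 256
256 · 256 = 65536 ≡ 81
81 · 16 = 1296 ≡ 236
236 · 59 = 13924 ≡ 144
144 · 18 = 2592 ≡ 207

207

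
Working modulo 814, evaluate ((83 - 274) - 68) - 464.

91

83 - 274 = -191 ≡ 623 (mod 814)
623 - 68 = 555
555 - 464 = 91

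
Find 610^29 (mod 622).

154

By square-and-multiply:
29 in binary is 11101, i.e. 29 = 16 + 8 + 4 + 1.
610^1 ≡ 610 (mod 622)
610^2 ≡ 610^2 = 372100 ≡ 144 (mod 622)
610^4 ≡ 144^2 = 20736 ≡ 210 (mod 622)
610^8 ≡ 210^2 = 44100 ≡ 560 (mod 622)
610^16 ≡ 560^2 = 313600 ≡ 112 (mod 622)
610^29 = 610^16 * 610^8 * 610^4 * 610^1 ≡ 112 * 560 * 210 * 610 (mod 622).
Accumulate the product:
112 * 560 = 62720 ≡ 520
520 * 210 = 109200 ≡ 350
350 * 610 = 213500 ≡ 154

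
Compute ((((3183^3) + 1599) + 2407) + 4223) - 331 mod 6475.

(3183)^3 ≡ 5662 (mod 6475)
5662 + 1599 = 7261 ≡ 786 (mod 6475)
786 + 2407 = 3193
3193 + 4223 = 7416 ≡ 941 (mod 6475)
941 - 331 = 610

610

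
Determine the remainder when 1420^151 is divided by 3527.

1081

Using repeated squaring:
151 in binary is 10010111, i.e. 151 = 128 + 16 + 4 + 2 + 1.
1420^1 ≡ 1420 (mod 3527)
1420^2 ≡ 1420^2 = 2016400 ≡ 2483 (mod 3527)
1420^4 ≡ 2483^2 = 6165289 ≡ 93 (mod 3527)
1420^8 ≡ 93^2 = 8649 ≡ 1595 (mod 3527)
1420^16 ≡ 1595^2 = 2544025 ≡ 1058 (mod 3527)
1420^32 ≡ 1058^2 = 1119364 ≡ 1305 (mod 3527)
1420^64 ≡ 1305^2 = 1703025 ≡ 3011 (mod 3527)
1420^128 ≡ 3011^2 = 9066121 ≡ 1731 (mod 3527)
1420^151 = 1420^128 * 1420^16 * 1420^4 * 1420^2 * 1420^1 ≡ 1731 * 1058 * 93 * 2483 * 1420 (mod 3527).
Accumulate the product:
1731 * 1058 = 1831398 ≡ 885
885 * 93 = 82305 ≡ 1184
1184 * 2483 = 2939872 ≡ 1881
1881 * 1420 = 2671020 ≡ 1081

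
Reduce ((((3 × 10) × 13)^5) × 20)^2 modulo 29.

3 × 10 = 30 ≡ 1 (mod 29)
1 × 13 = 13
(13)^5 ≡ 6 (mod 29)
6 × 20 = 120 ≡ 4 (mod 29)
(4)^2 ≡ 16 (mod 29)

16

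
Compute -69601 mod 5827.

323

-69601 = -12×5827 + 323, so -69601 ≡ 323 (mod 5827).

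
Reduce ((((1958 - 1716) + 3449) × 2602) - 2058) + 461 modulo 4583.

1958 - 1716 = 242
242 + 3449 = 3691
3691 × 2602 = 9603982 ≡ 2597 (mod 4583)
2597 - 2058 = 539
539 + 461 = 1000

1000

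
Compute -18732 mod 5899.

-18732 = -4·5899 + 4864, so -18732 ≡ 4864 (mod 5899).

4864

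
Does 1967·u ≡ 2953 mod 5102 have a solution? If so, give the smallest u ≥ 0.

gcd(1967, 5102) = 1, so a unique solution mod 5102 exists.
1967⁻¹ ≡ 1673 (mod 5102).
u ≡ 1673·2953 ≡ 1633 (mod 5102).

1633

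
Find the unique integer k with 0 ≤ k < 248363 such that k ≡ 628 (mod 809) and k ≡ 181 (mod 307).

809⁻¹ mod 307: 809×74 ≡ 1 (mod 307), so 809⁻¹ ≡ 74.
k = 628 + 809×((181 − 628)×74 mod 307) = 628 + 809×78 = 63730.
Check: 63730 mod 809 = 628, 63730 mod 307 = 181. ✓

63730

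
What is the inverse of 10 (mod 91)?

91 = 9×10 + 1
10 = 10×1 + 0
gcd(10, 91) = 1, so the inverse exists.
Bézout: 1 = 1×91 − 9×10.
So 10⁻¹ ≡ −9 ≡ 82 (mod 91).

82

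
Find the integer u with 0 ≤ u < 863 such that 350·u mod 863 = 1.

By the extended Euclidean algorithm:
863 = 2*350 + 163
350 = 2*163 + 24
163 = 6*24 + 19
24 = 1*19 + 5
19 = 3*5 + 4
5 = 1*4 + 1
4 = 4*1 + 0
gcd(350, 863) = 1, so the inverse exists.
Back-substitute for 1:
1 = 1*5 − 1*4
  = −1*19 + 4*5
  = 4*24 − 5*19
  = −5*163 + 34*24
  = 34*350 − 73*163
  = −73*863 + 180*350
So 350⁻¹ ≡ 180 (mod 863).

180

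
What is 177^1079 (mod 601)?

Using repeated squaring:
1079 in binary is 10000110111, i.e. 1079 = 1024 + 32 + 16 + 4 + 2 + 1.
177^1 ≡ 177 (mod 601)
177^2 ≡ 177^2 = 31329 ≡ 77 (mod 601)
177^4 ≡ 77^2 = 5929 ≡ 520 (mod 601)
177^8 ≡ 520^2 = 270400 ≡ 551 (mod 601)
177^16 ≡ 551^2 = 303601 ≡ 96 (mod 601)
177^32 ≡ 96^2 = 9216 ≡ 201 (mod 601)
177^64 ≡ 201^2 = 40401 ≡ 134 (mod 601)
177^128 ≡ 134^2 = 17956 ≡ 527 (mod 601)
177^256 ≡ 527^2 = 277729 ≡ 67 (mod 601)
177^512 ≡ 67^2 = 4489 ≡ 282 (mod 601)
177^1024 ≡ 282^2 = 79524 ≡ 192 (mod 601)
177^1079 = 177^1024 × 177^32 × 177^16 × 177^4 × 177^2 × 177^1 ≡ 192 × 201 × 96 × 520 × 77 × 177 (mod 601).
Accumulate the product:
192 × 201 = 38592 ≡ 128
128 × 96 = 12288 ≡ 268
268 × 520 = 139360 ≡ 529
529 × 77 = 40733 ≡ 466
466 × 177 = 82482 ≡ 145

145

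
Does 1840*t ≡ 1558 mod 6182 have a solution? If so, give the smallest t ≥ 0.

gcd(1840, 6182) = 2, and 2 | 1558, so solutions exist.
Divide through by 2: 920*t = 779 (mod 3091).
920⁻¹ ≡ 635 (mod 3091).
t ≡ 635*779 ≡ 105 (mod 3091).
The smallest non-negative solution is t = 105.

105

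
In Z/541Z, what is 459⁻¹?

508

541 = 1·459 + 82
459 = 5·82 + 49
82 = 1·49 + 33
49 = 1·33 + 16
33 = 2·16 + 1
16 = 16·1 + 0
gcd(459, 541) = 1, so the inverse exists.
Back-substitute for 1:
1 = 1·33 − 2·16
  = −2·49 + 3·33
  = 3·82 − 5·49
  = −5·459 + 28·82
  = 28·541 − 33·459
So 459⁻¹ ≡ −33 ≡ 508 (mod 541).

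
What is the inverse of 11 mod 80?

51

80 = 7*11 + 3
11 = 3*3 + 2
3 = 1*2 + 1
2 = 2*1 + 0
gcd(11, 80) = 1, so the inverse exists.
Back-substitute for 1:
1 = 1*3 − 1*2
  = −1*11 + 4*3
  = 4*80 − 29*11
So 11⁻¹ ≡ −29 ≡ 51 (mod 80).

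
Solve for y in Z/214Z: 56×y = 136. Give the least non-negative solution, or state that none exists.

33

gcd(56, 214) = 2, and 2 | 136, so solutions exist.
Divide through by 2: 28×y ≡ 68 (mod 107).
28⁻¹ ≡ 65 (mod 107).
y ≡ 65×68 ≡ 33 (mod 107).
The smallest non-negative solution is y = 33.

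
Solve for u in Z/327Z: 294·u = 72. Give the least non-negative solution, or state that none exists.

gcd(294, 327) = 3, and 3 | 72, so solutions exist.
Divide through by 3: 98·u ≡ 24 (mod 109).
98⁻¹ ≡ 99 (mod 109).
u ≡ 99·24 ≡ 87 (mod 109).
The smallest non-negative solution is u = 87.

87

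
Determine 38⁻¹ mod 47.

26

47 = 1×38 + 9
38 = 4×9 + 2
9 = 4×2 + 1
2 = 2×1 + 0
gcd(38, 47) = 1, so the inverse exists.
Bézout: 1 = 17×47 − 21×38.
So 38⁻¹ ≡ −21 ≡ 26 (mod 47).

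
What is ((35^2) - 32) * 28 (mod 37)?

30

(35)^2 ≡ 4 (mod 37)
4 - 32 = -28 ≡ 9 (mod 37)
9 * 28 = 252 ≡ 30 (mod 37)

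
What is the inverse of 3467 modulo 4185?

1463

Apply the Euclidean algorithm and back-substitute:
4185 = 1*3467 + 718
3467 = 4*718 + 595
718 = 1*595 + 123
595 = 4*123 + 103
123 = 1*103 + 20
103 = 5*20 + 3
20 = 6*3 + 2
3 = 1*2 + 1
2 = 2*1 + 0
gcd(3467, 4185) = 1, so the inverse exists.
Back-substitute for 1:
1 = 1*3 − 1*2
  = −1*20 + 7*3
  = 7*103 − 36*20
  = −36*123 + 43*103
  = 43*595 − 208*123
  = −208*718 + 251*595
  = 251*3467 − 1212*718
  = −1212*4185 + 1463*3467
So 3467⁻¹ ≡ 1463 (mod 4185).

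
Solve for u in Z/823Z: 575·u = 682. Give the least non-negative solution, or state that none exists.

gcd(575, 823) = 1, so a unique solution mod 823 exists.
575⁻¹ ≡ 448 (mod 823).
u ≡ 448·682 ≡ 203 (mod 823).

203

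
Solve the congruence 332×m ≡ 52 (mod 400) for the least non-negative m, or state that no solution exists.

gcd(332, 400) = 4, and 4 | 52, so solutions exist.
Divide through by 4: 83×m ≡ 13 mod 100.
83⁻¹ ≡ 47 (mod 100).
m ≡ 47×13 ≡ 11 (mod 100).
The smallest non-negative solution is m = 11.

11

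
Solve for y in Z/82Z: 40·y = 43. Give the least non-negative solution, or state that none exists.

gcd(40, 82) = 2, and 2 does not divide 43.
So the congruence has no solution.

no solution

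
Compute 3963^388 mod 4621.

388 in binary is 110000100, i.e. 388 = 256 + 128 + 4.
3963^1 ≡ 3963 (mod 4621)
3963^2 ≡ 3963^2 = 15705369 ≡ 3211 (mod 4621)
3963^4 ≡ 3211^2 = 10310521 ≡ 1070 (mod 4621)
3963^8 ≡ 1070^2 = 1144900 ≡ 3513 (mod 4621)
3963^16 ≡ 3513^2 = 12341169 ≡ 3099 (mod 4621)
3963^32 ≡ 3099^2 = 9603801 ≡ 1363 (mod 4621)
3963^64 ≡ 1363^2 = 1857769 ≡ 127 (mod 4621)
3963^128 ≡ 127^2 = 16129 ≡ 2266 (mod 4621)
3963^256 ≡ 2266^2 = 5134756 ≡ 825 (mod 4621)
3963^388 = 3963^256 × 3963^128 × 3963^4 ≡ 825 × 2266 × 1070 (mod 4621).
Accumulate the product:
825 × 2266 = 1869450 ≡ 2566
2566 × 1070 = 2745620 ≡ 746

746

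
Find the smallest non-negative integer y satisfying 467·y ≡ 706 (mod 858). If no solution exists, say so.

854

gcd(467, 858) = 1, so a unique solution mod 858 exists.
467⁻¹ ≡ 779 (mod 858).
y ≡ 779·706 ≡ 854 (mod 858).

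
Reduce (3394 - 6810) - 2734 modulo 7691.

1541

3394 - 6810 = -3416 ≡ 4275 (mod 7691)
4275 - 2734 = 1541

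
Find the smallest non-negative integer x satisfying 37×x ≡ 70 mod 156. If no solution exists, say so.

gcd(37, 156) = 1, so a unique solution mod 156 exists.
37⁻¹ ≡ 97 (mod 156).
x ≡ 97×70 ≡ 82 (mod 156).

82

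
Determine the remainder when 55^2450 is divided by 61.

By square-and-multiply:
2450 in binary is 100110010010, i.e. 2450 = 2048 + 256 + 128 + 16 + 2.
55^1 ≡ 55 (mod 61)
55^2 ≡ 55^2 = 3025 ≡ 36 (mod 61)
55^4 ≡ 36^2 = 1296 ≡ 15 (mod 61)
55^8 ≡ 15^2 = 225 ≡ 42 (mod 61)
55^16 ≡ 42^2 = 1764 ≡ 56 (mod 61)
55^32 ≡ 56^2 = 3136 ≡ 25 (mod 61)
55^64 ≡ 25^2 = 625 ≡ 15 (mod 61)
55^128 ≡ 15^2 = 225 ≡ 42 (mod 61)
55^256 ≡ 42^2 = 1764 ≡ 56 (mod 61)
55^512 ≡ 56^2 = 3136 ≡ 25 (mod 61)
55^1024 ≡ 25^2 = 625 ≡ 15 (mod 61)
55^2048 ≡ 15^2 = 225 ≡ 42 (mod 61)
55^2450 = 55^2048 · 55^256 · 55^128 · 55^16 · 55^2 ≡ 42 · 56 · 42 · 56 · 36 (mod 61).
Accumulate the product:
42 · 56 = 2352 ≡ 34
34 · 42 = 1428 ≡ 25
25 · 56 = 1400 ≡ 58
58 · 36 = 2088 ≡ 14

14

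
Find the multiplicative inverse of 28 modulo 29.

Apply the Euclidean algorithm and back-substitute:
29 = 1*28 + 1
28 = 28*1 + 0
gcd(28, 29) = 1, so the inverse exists.
Bézout: 1 = 1*29 − 1*28.
So 28⁻¹ ≡ −1 ≡ 28 (mod 29).

28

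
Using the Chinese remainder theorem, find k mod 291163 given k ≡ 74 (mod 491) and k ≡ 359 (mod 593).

247047

491⁻¹ mod 593: 491×343 ≡ 1 (mod 593), so 491⁻¹ ≡ 343.
k = 74 + 491×((359 − 74)×343 mod 593) = 74 + 491×503 = 247047.
Check: 247047 mod 491 = 74, 247047 mod 593 = 359. ✓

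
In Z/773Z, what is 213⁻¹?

548

Apply the Euclidean algorithm and back-substitute:
773 = 3×213 + 134
213 = 1×134 + 79
134 = 1×79 + 55
79 = 1×55 + 24
55 = 2×24 + 7
24 = 3×7 + 3
7 = 2×3 + 1
3 = 3×1 + 0
gcd(213, 773) = 1, so the inverse exists.
Back-substitute for 1:
1 = 1×7 − 2×3
  = −2×24 + 7×7
  = 7×55 − 16×24
  = −16×79 + 23×55
  = 23×134 − 39×79
  = −39×213 + 62×134
  = 62×773 − 225×213
So 213⁻¹ ≡ −225 ≡ 548 (mod 773).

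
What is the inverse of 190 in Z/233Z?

65

Run the extended Euclidean algorithm:
233 = 1*190 + 43
190 = 4*43 + 18
43 = 2*18 + 7
18 = 2*7 + 4
7 = 1*4 + 3
4 = 1*3 + 1
3 = 3*1 + 0
gcd(190, 233) = 1, so the inverse exists.
Back-substitute for 1:
1 = 1*4 − 1*3
  = −1*7 + 2*4
  = 2*18 − 5*7
  = −5*43 + 12*18
  = 12*190 − 53*43
  = −53*233 + 65*190
So 190⁻¹ ≡ 65 (mod 233).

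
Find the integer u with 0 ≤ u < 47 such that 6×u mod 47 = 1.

Run the extended Euclidean algorithm:
47 = 7*6 + 5
6 = 1*5 + 1
5 = 5*1 + 0
gcd(6, 47) = 1, so the inverse exists.
Bézout: 1 = −1*47 + 8*6.
So 6⁻¹ ≡ 8 (mod 47).

8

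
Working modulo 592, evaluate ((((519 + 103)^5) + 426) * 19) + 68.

258

519 + 103 = 622 ≡ 30 (mod 592)
(30)^5 ≡ 176 (mod 592)
176 + 426 = 602 ≡ 10 (mod 592)
10 * 19 = 190
190 + 68 = 258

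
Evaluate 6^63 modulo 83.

6^1 ≡ 6 (mod 83)
6^2 ≡ 6^2 = 36 (mod 83)
6^4 ≡ 36^2 = 1296 ≡ 51 (mod 83)
6^8 ≡ 51^2 = 2601 ≡ 28 (mod 83)
6^16 ≡ 28^2 = 784 ≡ 37 (mod 83)
6^32 ≡ 37^2 = 1369 ≡ 41 (mod 83)
6^63 = 6^32 · 6^16 · 6^8 · 6^4 · 6^2 · 6^1 ≡ 41 · 37 · 28 · 51 · 36 · 6 (mod 83).
Accumulate the product:
41 · 37 = 1517 ≡ 23
23 · 28 = 644 ≡ 63
63 · 51 = 3213 ≡ 59
59 · 36 = 2124 ≡ 49
49 · 6 = 294 ≡ 45

45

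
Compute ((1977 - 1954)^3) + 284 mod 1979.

1977 - 1954 = 23
(23)^3 ≡ 293 (mod 1979)
293 + 284 = 577

577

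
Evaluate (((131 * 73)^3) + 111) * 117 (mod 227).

131 * 73 = 9563 ≡ 29 (mod 227)
(29)^3 ≡ 100 (mod 227)
100 + 111 = 211
211 * 117 = 24687 ≡ 171 (mod 227)

171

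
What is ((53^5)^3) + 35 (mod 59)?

52

(53)^5 ≡ 12 (mod 59)
(12)^3 ≡ 17 (mod 59)
17 + 35 = 52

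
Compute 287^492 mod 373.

213

Using repeated squaring:
492 in binary is 111101100, i.e. 492 = 256 + 128 + 64 + 32 + 8 + 4.
287^1 ≡ 287 (mod 373)
287^2 ≡ 287^2 = 82369 ≡ 309 (mod 373)
287^4 ≡ 309^2 = 95481 ≡ 366 (mod 373)
287^8 ≡ 366^2 = 133956 ≡ 49 (mod 373)
287^16 ≡ 49^2 = 2401 ≡ 163 (mod 373)
287^32 ≡ 163^2 = 26569 ≡ 86 (mod 373)
287^64 ≡ 86^2 = 7396 ≡ 309 (mod 373)
287^128 ≡ 309^2 = 95481 ≡ 366 (mod 373)
287^256 ≡ 366^2 = 133956 ≡ 49 (mod 373)
287^492 = 287^256 · 287^128 · 287^64 · 287^32 · 287^8 · 287^4 ≡ 49 · 366 · 309 · 86 · 49 · 366 (mod 373).
Accumulate the product:
49 · 366 = 17934 ≡ 30
30 · 309 = 9270 ≡ 318
318 · 86 = 27348 ≡ 119
119 · 49 = 5831 ≡ 236
236 · 366 = 86376 ≡ 213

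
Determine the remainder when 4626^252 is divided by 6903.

4707

Using repeated squaring:
252 in binary is 11111100, i.e. 252 = 128 + 64 + 32 + 16 + 8 + 4.
4626^1 ≡ 4626 (mod 6903)
4626^2 ≡ 4626^2 = 21399876 ≡ 576 (mod 6903)
4626^4 ≡ 576^2 = 331776 ≡ 432 (mod 6903)
4626^8 ≡ 432^2 = 186624 ≡ 243 (mod 6903)
4626^16 ≡ 243^2 = 59049 ≡ 3825 (mod 6903)
4626^32 ≡ 3825^2 = 14630625 ≡ 3168 (mod 6903)
4626^64 ≡ 3168^2 = 10036224 ≡ 6165 (mod 6903)
4626^128 ≡ 6165^2 = 38007225 ≡ 6210 (mod 6903)
4626^252 = 4626^128 · 4626^64 · 4626^32 · 4626^16 · 4626^8 · 4626^4 ≡ 6210 · 6165 · 3168 · 3825 · 243 · 432 (mod 6903).
Accumulate the product:
6210 · 6165 = 38284650 ≡ 612
612 · 3168 = 1938816 ≡ 5976
5976 · 3825 = 22858200 ≡ 2367
2367 · 243 = 575181 ≡ 2232
2232 · 432 = 964224 ≡ 4707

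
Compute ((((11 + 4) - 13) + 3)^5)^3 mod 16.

13

11 + 4 = 15
15 - 13 = 2
2 + 3 = 5
(5)^5 ≡ 5 (mod 16)
(5)^3 ≡ 13 (mod 16)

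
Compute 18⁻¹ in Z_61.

61 = 3·18 + 7
18 = 2·7 + 4
7 = 1·4 + 3
4 = 1·3 + 1
3 = 3·1 + 0
gcd(18, 61) = 1, so the inverse exists.
Bézout: 1 = −5·61 + 17·18.
So 18⁻¹ ≡ 17 (mod 61).

17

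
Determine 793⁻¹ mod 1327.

Run the extended Euclidean algorithm:
1327 = 1*793 + 534
793 = 1*534 + 259
534 = 2*259 + 16
259 = 16*16 + 3
16 = 5*3 + 1
3 = 3*1 + 0
gcd(793, 1327) = 1, so the inverse exists.
Back-substitute for 1:
1 = 1*16 − 5*3
  = −5*259 + 81*16
  = 81*534 − 167*259
  = −167*793 + 248*534
  = 248*1327 − 415*793
So 793⁻¹ ≡ −415 ≡ 912 (mod 1327).

912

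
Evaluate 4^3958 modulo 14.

4^1 ≡ 4 (mod 14)
4^2 ≡ 4^2 = 16 ≡ 2 (mod 14)
4^4 ≡ 2^2 = 4 (mod 14)
4^8 ≡ 4^2 = 16 ≡ 2 (mod 14)
4^16 ≡ 2^2 = 4 (mod 14)
4^32 ≡ 4^2 = 16 ≡ 2 (mod 14)
4^64 ≡ 2^2 = 4 (mod 14)
4^128 ≡ 4^2 = 16 ≡ 2 (mod 14)
4^256 ≡ 2^2 = 4 (mod 14)
4^512 ≡ 4^2 = 16 ≡ 2 (mod 14)
4^1024 ≡ 2^2 = 4 (mod 14)
4^2048 ≡ 4^2 = 16 ≡ 2 (mod 14)
4^3958 = 4^2048 · 4^1024 · 4^512 · 4^256 · 4^64 · 4^32 · 4^16 · 4^4 · 4^2 ≡ 2 · 4 · 2 · 4 · 4 · 2 · 4 · 4 · 2 (mod 14).
Accumulate the product:
2 · 4 = 8
8 · 2 = 16 ≡ 2
2 · 4 = 8
8 · 4 = 32 ≡ 4
4 · 2 = 8
8 · 4 = 32 ≡ 4
4 · 4 = 16 ≡ 2
2 · 2 = 4

4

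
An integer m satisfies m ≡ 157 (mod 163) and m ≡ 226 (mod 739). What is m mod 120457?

163⁻¹ mod 739: 163×671 ≡ 1 (mod 739), so 163⁻¹ ≡ 671.
m = 157 + 163×((226 − 157)×671 mod 739) = 157 + 163×481 = 78560.

78560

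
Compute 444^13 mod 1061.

817

13 in binary is 1101, i.e. 13 = 8 + 4 + 1.
444^1 ≡ 444 (mod 1061)
444^2 ≡ 444^2 = 197136 ≡ 851 (mod 1061)
444^4 ≡ 851^2 = 724201 ≡ 599 (mod 1061)
444^8 ≡ 599^2 = 358801 ≡ 183 (mod 1061)
444^13 = 444^8 · 444^4 · 444^1 ≡ 183 · 599 · 444 (mod 1061).
Accumulate the product:
183 · 599 = 109617 ≡ 334
334 · 444 = 148296 ≡ 817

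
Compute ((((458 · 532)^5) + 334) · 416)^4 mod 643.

433

458 · 532 = 243656 ≡ 602 (mod 643)
(602)^5 ≡ 182 (mod 643)
182 + 334 = 516
516 · 416 = 214656 ≡ 537 (mod 643)
(537)^4 ≡ 433 (mod 643)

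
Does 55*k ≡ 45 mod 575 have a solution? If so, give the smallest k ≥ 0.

gcd(55, 575) = 5, and 5 | 45, so solutions exist.
Divide through by 5: 11*k = 9 (mod 115).
11⁻¹ ≡ 21 (mod 115).
k ≡ 21*9 ≡ 74 (mod 115).
The smallest non-negative solution is k = 74.

74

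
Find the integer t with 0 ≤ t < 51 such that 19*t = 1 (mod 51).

By the extended Euclidean algorithm:
51 = 2*19 + 13
19 = 1*13 + 6
13 = 2*6 + 1
6 = 6*1 + 0
gcd(19, 51) = 1, so the inverse exists.
Back-substitute for 1:
1 = 1*13 − 2*6
  = −2*19 + 3*13
  = 3*51 − 8*19
So 19⁻¹ ≡ −8 ≡ 43 (mod 51).

43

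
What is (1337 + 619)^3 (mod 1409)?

1337 + 619 = 1956 ≡ 547 (mod 1409)
(547)^3 ≡ 701 (mod 1409)

701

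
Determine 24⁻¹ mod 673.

645

Run the extended Euclidean algorithm:
673 = 28·24 + 1
24 = 24·1 + 0
gcd(24, 673) = 1, so the inverse exists.
Back-substitute for 1:
1 = 1·673 − 28·24
So 24⁻¹ ≡ −28 ≡ 645 (mod 673).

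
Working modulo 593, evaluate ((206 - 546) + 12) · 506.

72

206 - 546 = -340 ≡ 253 (mod 593)
253 + 12 = 265
265 · 506 = 134090 ≡ 72 (mod 593)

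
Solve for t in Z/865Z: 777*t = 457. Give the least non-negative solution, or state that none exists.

gcd(777, 865) = 1, so a unique solution mod 865 exists.
777⁻¹ ≡ 403 (mod 865).
t ≡ 403*457 ≡ 791 (mod 865).

791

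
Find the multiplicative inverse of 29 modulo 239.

33

Run the extended Euclidean algorithm:
239 = 8*29 + 7
29 = 4*7 + 1
7 = 7*1 + 0
gcd(29, 239) = 1, so the inverse exists.
Back-substitute for 1:
1 = 1*29 − 4*7
  = −4*239 + 33*29
So 29⁻¹ ≡ 33 (mod 239).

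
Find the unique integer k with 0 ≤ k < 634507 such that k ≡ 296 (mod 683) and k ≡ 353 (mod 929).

683⁻¹ mod 929: 683×608 ≡ 1 (mod 929), so 683⁻¹ ≡ 608.
k = 296 + 683×((353 − 296)×608 mod 929) = 296 + 683×283 = 193585.

193585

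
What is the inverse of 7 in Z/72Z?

31

Apply the Euclidean algorithm and back-substitute:
72 = 10*7 + 2
7 = 3*2 + 1
2 = 2*1 + 0
gcd(7, 72) = 1, so the inverse exists.
Back-substitute for 1:
1 = 1*7 − 3*2
  = −3*72 + 31*7
So 7⁻¹ ≡ 31 (mod 72).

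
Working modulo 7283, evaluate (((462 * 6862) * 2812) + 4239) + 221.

3570

462 * 6862 = 3170244 ≡ 2139 (mod 7283)
2139 * 2812 = 6014868 ≡ 6393 (mod 7283)
6393 + 4239 = 10632 ≡ 3349 (mod 7283)
3349 + 221 = 3570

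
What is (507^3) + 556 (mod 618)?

(507)^3 ≡ 3 (mod 618)
3 + 556 = 559

559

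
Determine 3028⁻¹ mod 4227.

Run the extended Euclidean algorithm:
4227 = 1*3028 + 1199
3028 = 2*1199 + 630
1199 = 1*630 + 569
630 = 1*569 + 61
569 = 9*61 + 20
61 = 3*20 + 1
20 = 20*1 + 0
gcd(3028, 4227) = 1, so the inverse exists.
Bézout: 1 = −149*4227 + 208*3028.
So 3028⁻¹ ≡ 208 (mod 4227).

208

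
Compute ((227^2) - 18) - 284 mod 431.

369

(227)^2 ≡ 240 (mod 431)
240 - 18 = 222
222 - 284 = -62 ≡ 369 (mod 431)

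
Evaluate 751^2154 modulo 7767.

2154 in binary is 100001101010, i.e. 2154 = 2048 + 64 + 32 + 8 + 2.
751^1 ≡ 751 (mod 7767)
751^2 ≡ 751^2 = 564001 ≡ 4777 (mod 7767)
751^4 ≡ 4777^2 = 22819729 ≡ 283 (mod 7767)
751^8 ≡ 283^2 = 80089 ≡ 2419 (mod 7767)
751^16 ≡ 2419^2 = 5851561 ≡ 3010 (mod 7767)
751^32 ≡ 3010^2 = 9060100 ≡ 3778 (mod 7767)
751^64 ≡ 3778^2 = 14273284 ≡ 5305 (mod 7767)
751^128 ≡ 5305^2 = 28143025 ≡ 3184 (mod 7767)
751^256 ≡ 3184^2 = 10137856 ≡ 1921 (mod 7767)
751^512 ≡ 1921^2 = 3690241 ≡ 916 (mod 7767)
751^1024 ≡ 916^2 = 839056 ≡ 220 (mod 7767)
751^2048 ≡ 220^2 = 48400 ≡ 1798 (mod 7767)
751^2154 = 751^2048 · 751^64 · 751^32 · 751^8 · 751^2 ≡ 1798 · 5305 · 3778 · 2419 · 4777 (mod 7767).
Accumulate the product:
1798 · 5305 = 9538390 ≡ 514
514 · 3778 = 1941892 ≡ 142
142 · 2419 = 343498 ≡ 1750
1750 · 4777 = 8359750 ≡ 2458

2458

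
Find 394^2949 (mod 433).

2949 in binary is 101110000101, i.e. 2949 = 2048 + 512 + 256 + 128 + 4 + 1.
394^1 ≡ 394 (mod 433)
394^2 ≡ 394^2 = 155236 ≡ 222 (mod 433)
394^4 ≡ 222^2 = 49284 ≡ 355 (mod 433)
394^8 ≡ 355^2 = 126025 ≡ 22 (mod 433)
394^16 ≡ 22^2 = 484 ≡ 51 (mod 433)
394^32 ≡ 51^2 = 2601 ≡ 3 (mod 433)
394^64 ≡ 3^2 = 9 (mod 433)
394^128 ≡ 9^2 = 81 (mod 433)
394^256 ≡ 81^2 = 6561 ≡ 66 (mod 433)
394^512 ≡ 66^2 = 4356 ≡ 26 (mod 433)
394^1024 ≡ 26^2 = 676 ≡ 243 (mod 433)
394^2048 ≡ 243^2 = 59049 ≡ 161 (mod 433)
394^2949 = 394^2048 * 394^512 * 394^256 * 394^128 * 394^4 * 394^1 ≡ 161 * 26 * 66 * 81 * 355 * 394 (mod 433).
Accumulate the product:
161 * 26 = 4186 ≡ 289
289 * 66 = 19074 ≡ 22
22 * 81 = 1782 ≡ 50
50 * 355 = 17750 ≡ 430
430 * 394 = 169420 ≡ 117

117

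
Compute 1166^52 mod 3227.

2517

Using repeated squaring:
1166^1 ≡ 1166 (mod 3227)
1166^2 ≡ 1166^2 = 1359556 ≡ 989 (mod 3227)
1166^4 ≡ 989^2 = 978121 ≡ 340 (mod 3227)
1166^8 ≡ 340^2 = 115600 ≡ 2655 (mod 3227)
1166^16 ≡ 2655^2 = 7049025 ≡ 1257 (mod 3227)
1166^32 ≡ 1257^2 = 1580049 ≡ 2046 (mod 3227)
1166^52 = 1166^32 * 1166^16 * 1166^4 ≡ 2046 * 1257 * 340 (mod 3227).
Accumulate the product:
2046 * 1257 = 2571822 ≡ 3130
3130 * 340 = 1064200 ≡ 2517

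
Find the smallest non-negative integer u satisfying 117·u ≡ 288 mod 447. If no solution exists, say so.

gcd(117, 447) = 3, and 3 | 288, so solutions exist.
Divide through by 3: 39·u = 96 (mod 149).
39⁻¹ ≡ 107 (mod 149).
u ≡ 107·96 ≡ 140 (mod 149).
The smallest non-negative solution is u = 140.

140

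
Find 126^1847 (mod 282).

1847 in binary is 11100110111, i.e. 1847 = 1024 + 512 + 256 + 32 + 16 + 4 + 2 + 1.
126^1 ≡ 126 (mod 282)
126^2 ≡ 126^2 = 15876 ≡ 84 (mod 282)
126^4 ≡ 84^2 = 7056 ≡ 6 (mod 282)
126^8 ≡ 6^2 = 36 (mod 282)
126^16 ≡ 36^2 = 1296 ≡ 168 (mod 282)
126^32 ≡ 168^2 = 28224 ≡ 24 (mod 282)
126^64 ≡ 24^2 = 576 ≡ 12 (mod 282)
126^128 ≡ 12^2 = 144 (mod 282)
126^256 ≡ 144^2 = 20736 ≡ 150 (mod 282)
126^512 ≡ 150^2 = 22500 ≡ 222 (mod 282)
126^1024 ≡ 222^2 = 49284 ≡ 216 (mod 282)
126^1847 = 126^1024 × 126^512 × 126^256 × 126^32 × 126^16 × 126^4 × 126^2 × 126^1 ≡ 216 × 222 × 150 × 24 × 168 × 6 × 84 × 126 (mod 282).
Accumulate the product:
216 × 222 = 47952 ≡ 12
12 × 150 = 1800 ≡ 108
108 × 24 = 2592 ≡ 54
54 × 168 = 9072 ≡ 48
48 × 6 = 288 ≡ 6
6 × 84 = 504 ≡ 222
222 × 126 = 27972 ≡ 54

54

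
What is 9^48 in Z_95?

Using repeated squaring:
9^1 ≡ 9 (mod 95)
9^2 ≡ 9^2 = 81 (mod 95)
9^4 ≡ 81^2 = 6561 ≡ 6 (mod 95)
9^8 ≡ 6^2 = 36 (mod 95)
9^16 ≡ 36^2 = 1296 ≡ 61 (mod 95)
9^32 ≡ 61^2 = 3721 ≡ 16 (mod 95)
9^48 = 9^32 × 9^16 ≡ 16 × 61 (mod 95).
16 × 61 = 976 ≡ 26 (mod 95).

26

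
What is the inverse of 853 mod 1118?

135

1118 = 1*853 + 265
853 = 3*265 + 58
265 = 4*58 + 33
58 = 1*33 + 25
33 = 1*25 + 8
25 = 3*8 + 1
8 = 8*1 + 0
gcd(853, 1118) = 1, so the inverse exists.
Back-substitute for 1:
1 = 1*25 − 3*8
  = −3*33 + 4*25
  = 4*58 − 7*33
  = −7*265 + 32*58
  = 32*853 − 103*265
  = −103*1118 + 135*853
So 853⁻¹ ≡ 135 (mod 1118).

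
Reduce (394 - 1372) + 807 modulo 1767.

394 - 1372 = -978 ≡ 789 (mod 1767)
789 + 807 = 1596

1596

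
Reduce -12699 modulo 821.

-12699 = -16·821 + 437, so -12699 ≡ 437 (mod 821).

437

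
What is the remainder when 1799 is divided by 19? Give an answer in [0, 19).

1799 = 94*19 + 13, so 1799 ≡ 13 (mod 19).

13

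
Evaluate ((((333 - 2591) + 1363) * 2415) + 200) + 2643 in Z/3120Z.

333 - 2591 = -2258 ≡ 862 (mod 3120)
862 + 1363 = 2225
2225 * 2415 = 5373375 ≡ 735 (mod 3120)
735 + 200 = 935
935 + 2643 = 3578 ≡ 458 (mod 3120)

458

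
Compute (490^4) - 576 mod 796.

(490)^4 ≡ 92 (mod 796)
92 - 576 = -484 ≡ 312 (mod 796)

312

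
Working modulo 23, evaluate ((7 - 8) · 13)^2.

8

7 - 8 = -1 ≡ 22 (mod 23)
22 · 13 = 286 ≡ 10 (mod 23)
(10)^2 ≡ 8 (mod 23)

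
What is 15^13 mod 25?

15^1 ≡ 15 (mod 25)
15^2 ≡ 15^2 = 225 ≡ 0 (mod 25)
15^4 ≡ 0^2 = 0 (mod 25)
15^8 ≡ 0^2 = 0 (mod 25)
15^13 = 15^8 * 15^4 * 15^1 ≡ 0 * 0 * 15 (mod 25).
Accumulate the product:
0 * 0 = 0
0 * 15 = 0

0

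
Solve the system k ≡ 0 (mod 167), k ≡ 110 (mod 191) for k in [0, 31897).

12525

167⁻¹ mod 191: 167·183 ≡ 1 (mod 191), so 167⁻¹ ≡ 183.
k = 0 + 167·((110 − 0)·183 mod 191) = 0 + 167·75 = 12525.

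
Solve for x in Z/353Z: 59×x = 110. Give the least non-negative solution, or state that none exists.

307

gcd(59, 353) = 1, so a unique solution mod 353 exists.
59⁻¹ ≡ 6 (mod 353).
x ≡ 6×110 ≡ 307 (mod 353).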